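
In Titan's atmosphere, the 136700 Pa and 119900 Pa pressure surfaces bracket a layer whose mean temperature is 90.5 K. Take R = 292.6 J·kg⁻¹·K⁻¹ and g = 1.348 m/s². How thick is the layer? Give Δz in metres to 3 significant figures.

Hypsometric equation: Δz = (R T̄/g) ln(P₁/P₂).
R T̄/g = 292.6 × 90.5 / 1.348 = 19644 m.
ln(136700/119900) = ln(1.1401) = 0.13112.
Δz = 19644 × 0.13112 = 2575.7 m.

Δz ≈ 2580 m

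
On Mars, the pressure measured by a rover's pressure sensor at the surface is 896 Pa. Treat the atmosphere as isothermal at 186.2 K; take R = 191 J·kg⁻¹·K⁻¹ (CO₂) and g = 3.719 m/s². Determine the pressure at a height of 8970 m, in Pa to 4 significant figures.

P ≈ 350.7 Pa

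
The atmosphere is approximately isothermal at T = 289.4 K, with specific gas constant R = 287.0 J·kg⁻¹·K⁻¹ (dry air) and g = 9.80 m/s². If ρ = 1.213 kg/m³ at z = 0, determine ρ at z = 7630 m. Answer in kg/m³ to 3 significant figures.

Scale height: H = RT/g = 287.0 × 289.4 / 9.80 = 8475.3 m.
In an isothermal atmosphere, density decays like pressure: ρ = ρ₀ exp(−z/H).
z/H = 7630.0/8475.3 = 0.90026; exp(−0.90026) = 0.40646.
ρ = 1.213 × 0.40646 = 0.49304 kg/m³.

ρ ≈ 0.493 kg/m³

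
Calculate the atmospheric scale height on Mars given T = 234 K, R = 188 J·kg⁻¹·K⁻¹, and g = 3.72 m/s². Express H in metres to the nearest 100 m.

The scale height of an isothermal atmosphere is H = RT/g.
H = 188 × 234 / 3.72 = 43992/3.72 = 11826 m.

H ≈ 11800 m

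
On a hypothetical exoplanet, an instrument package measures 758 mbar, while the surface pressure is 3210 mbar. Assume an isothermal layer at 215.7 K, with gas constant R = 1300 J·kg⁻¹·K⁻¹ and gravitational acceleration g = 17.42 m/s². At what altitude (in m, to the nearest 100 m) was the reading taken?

z ≈ 23200 m

Scale height: H = RT/g = 1300 × 215.7 / 17.42 = 16097 m.
Invert the barometric formula: z = H ln(P₀/P).
P₀/P = 3210/758 = 4.2348; ln(4.2348) = 1.4433.
z = 16097 × 1.4433 = 23233 m.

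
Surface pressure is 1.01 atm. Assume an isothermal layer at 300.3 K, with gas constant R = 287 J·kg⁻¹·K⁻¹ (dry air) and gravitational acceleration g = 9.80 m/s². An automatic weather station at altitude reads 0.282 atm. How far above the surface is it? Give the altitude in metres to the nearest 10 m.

z ≈ 11220 m

Scale height: H = RT/g = 287 × 300.3 / 9.80 = 8794.5 m.
Invert the barometric formula: z = H ln(P₀/P).
P₀/P = 1.01/0.282 = 3.5816; ln(3.5816) = 1.2758.
z = 8794.5 × 1.2758 = 11220 m.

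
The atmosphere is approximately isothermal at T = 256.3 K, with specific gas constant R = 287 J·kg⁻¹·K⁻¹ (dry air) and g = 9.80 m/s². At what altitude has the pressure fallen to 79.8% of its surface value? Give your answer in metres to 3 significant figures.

z ≈ 1690 m

Scale height: H = RT/g = 287 × 256.3 / 9.80 = 7505.9 m.
Set P/P₀ = exp(−z/H) = 0.798, so z = −H ln(0.798).
−ln(0.798) = 0.22565; z = 7505.9 × 0.22565 = 1693.7 m.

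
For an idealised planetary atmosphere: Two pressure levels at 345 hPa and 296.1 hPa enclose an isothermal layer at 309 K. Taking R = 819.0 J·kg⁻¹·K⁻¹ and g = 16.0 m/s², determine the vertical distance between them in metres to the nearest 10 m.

Δz ≈ 2420 m

Hypsometric equation: Δz = (R T̄/g) ln(P₁/P₂).
R T̄/g = 819.0 × 309 / 16.0 = 15817 m.
ln(345/296.1) = ln(1.1651) = 0.15281.
Δz = 15817 × 0.15281 = 2417.0 m.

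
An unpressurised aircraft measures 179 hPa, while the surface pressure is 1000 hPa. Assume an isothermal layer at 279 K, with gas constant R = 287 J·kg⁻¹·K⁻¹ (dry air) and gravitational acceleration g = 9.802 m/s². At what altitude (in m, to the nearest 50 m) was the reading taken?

z ≈ 14050 m

Scale height: H = RT/g = 287 × 279 / 9.802 = 8169.0 m.
Invert the barometric formula: z = H ln(P₀/P).
P₀/P = 1000/179 = 5.5866; ln(5.5866) = 1.7204.
z = 8169.0 × 1.7204 = 14054 m.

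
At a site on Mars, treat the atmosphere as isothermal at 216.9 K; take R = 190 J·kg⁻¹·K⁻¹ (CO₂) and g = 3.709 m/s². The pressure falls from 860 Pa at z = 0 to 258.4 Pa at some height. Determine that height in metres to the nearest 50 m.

Scale height: H = RT/g = 190 × 216.9 / 3.709 = 11111 m.
Invert the barometric formula: z = H ln(P₀/P).
P₀/P = 860/258.4 = 3.3282; ln(3.3282) = 1.2024.
z = 11111 × 1.2024 = 13360 m.

z ≈ 13350 m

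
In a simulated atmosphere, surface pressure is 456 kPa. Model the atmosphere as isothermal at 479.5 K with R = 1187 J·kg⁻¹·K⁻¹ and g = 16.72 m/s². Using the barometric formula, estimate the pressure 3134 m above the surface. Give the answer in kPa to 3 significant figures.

P ≈ 416 kPa

Scale height: H = RT/g = 1187 × 479.5 / 16.72 = 34041 m.
Barometric formula: P = P₀ exp(−z/H).
z/H = 3134.0/34041 = 0.092065; exp(−0.092065) = 0.91205.
P = 456 × 0.91205 = 415.89 kPa.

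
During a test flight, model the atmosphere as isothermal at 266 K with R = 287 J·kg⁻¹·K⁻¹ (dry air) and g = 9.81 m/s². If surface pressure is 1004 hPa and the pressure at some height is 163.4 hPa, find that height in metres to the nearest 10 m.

Scale height: H = RT/g = 287 × 266 / 9.81 = 7782.1 m.
Invert the barometric formula: z = H ln(P₀/P).
P₀/P = 1004/163.4 = 6.1444; ln(6.1444) = 1.8155.
z = 7782.1 × 1.8155 = 14128 m.

z ≈ 14130 m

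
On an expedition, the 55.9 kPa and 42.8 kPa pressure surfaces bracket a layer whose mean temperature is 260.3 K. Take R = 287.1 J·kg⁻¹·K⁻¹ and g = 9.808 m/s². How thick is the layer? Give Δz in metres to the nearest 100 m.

Δz ≈ 2000 m

Hypsometric equation: Δz = (R T̄/g) ln(P₁/P₂).
R T̄/g = 287.1 × 260.3 / 9.808 = 7619.5 m.
ln(55.9/42.8) = ln(1.3061) = 0.26705.
Δz = 7619.5 × 0.26705 = 2034.8 m.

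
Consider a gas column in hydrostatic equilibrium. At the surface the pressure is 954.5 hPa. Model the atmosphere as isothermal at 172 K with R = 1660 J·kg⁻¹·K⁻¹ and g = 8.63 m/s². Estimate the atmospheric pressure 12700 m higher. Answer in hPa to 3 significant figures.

P ≈ 650 hPa

Scale height: H = RT/g = 1660 × 172 / 8.63 = 33085 m.
Barometric formula: P = P₀ exp(−z/H).
z/H = 12700/33085 = 0.38386; exp(−0.38386) = 0.68123.
P = 954.5 × 0.68123 = 650.23 hPa.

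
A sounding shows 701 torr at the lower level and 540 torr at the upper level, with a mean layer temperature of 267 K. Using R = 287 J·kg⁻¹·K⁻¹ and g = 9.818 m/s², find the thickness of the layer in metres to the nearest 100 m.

Hypsometric equation: Δz = (R T̄/g) ln(P₁/P₂).
R T̄/g = 287 × 267 / 9.818 = 7805.0 m.
ln(701/540) = ln(1.2981) = 0.26090.
Δz = 7805.0 × 0.26090 = 2036.3 m.

Δz ≈ 2000 m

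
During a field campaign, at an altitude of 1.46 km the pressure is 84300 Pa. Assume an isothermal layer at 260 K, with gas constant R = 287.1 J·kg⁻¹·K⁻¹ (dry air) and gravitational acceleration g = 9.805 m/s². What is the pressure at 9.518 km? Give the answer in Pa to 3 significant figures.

P ≈ 29300 Pa

Scale height: H = RT/g = 287.1 × 260 / 9.805 = 7613.1 m.
Between two levels, P₂ = P₁ exp(−Δz/H) with Δz = z₂ − z₁.
Δz = 9518.0 − 1460.0 = 8058.0 m; Δz/H = 8058.0/7613.1 = 1.0584.
P₂ = 84300 × exp(−1.0584) = 84300 × 0.34701 = 29253 Pa.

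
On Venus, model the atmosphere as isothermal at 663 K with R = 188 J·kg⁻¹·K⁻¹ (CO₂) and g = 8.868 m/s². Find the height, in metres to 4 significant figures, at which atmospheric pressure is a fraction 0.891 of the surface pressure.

z ≈ 1622 m

Scale height: H = RT/g = 188 × 663 / 8.868 = 14055 m.
Set P/P₀ = exp(−z/H) = 0.891, so z = −H ln(0.891).
−ln(0.891) = 0.11541; z = 14055 × 0.11541 = 1622.1 m.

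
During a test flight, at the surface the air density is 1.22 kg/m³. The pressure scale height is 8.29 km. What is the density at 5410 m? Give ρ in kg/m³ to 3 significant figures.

ρ ≈ 0.635 kg/m³

In an isothermal atmosphere, density decays like pressure: ρ = ρ₀ exp(−z/H).
z/H = 5410.0/8290.0 = 0.65259; exp(−0.65259) = 0.52070.
ρ = 1.22 × 0.52070 = 0.63525 kg/m³.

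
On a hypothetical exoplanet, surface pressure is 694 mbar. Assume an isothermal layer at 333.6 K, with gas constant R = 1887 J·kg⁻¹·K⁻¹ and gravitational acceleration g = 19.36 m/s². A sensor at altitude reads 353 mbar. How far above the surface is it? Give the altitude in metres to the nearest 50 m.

z ≈ 22000 m

Scale height: H = RT/g = 1887 × 333.6 / 19.36 = 32516 m.
Invert the barometric formula: z = H ln(P₀/P).
P₀/P = 694/353 = 1.9660; ln(1.9660) = 0.67600.
z = 32516 × 0.67600 = 21981 m.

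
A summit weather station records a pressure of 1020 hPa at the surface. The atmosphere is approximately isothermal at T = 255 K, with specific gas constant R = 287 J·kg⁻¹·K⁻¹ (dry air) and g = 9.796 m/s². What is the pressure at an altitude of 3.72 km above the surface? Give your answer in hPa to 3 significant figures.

P ≈ 620 hPa

Scale height: H = RT/g = 287 × 255 / 9.796 = 7470.9 m.
Barometric formula: P = P₀ exp(−z/H).
z/H = 3720.0/7470.9 = 0.49793; exp(−0.49793) = 0.60779.
P = 1020 × 0.60779 = 619.95 hPa.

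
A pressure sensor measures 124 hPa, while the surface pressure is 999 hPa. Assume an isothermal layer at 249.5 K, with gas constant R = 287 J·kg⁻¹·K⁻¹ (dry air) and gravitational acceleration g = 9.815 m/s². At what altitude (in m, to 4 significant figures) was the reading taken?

Scale height: H = RT/g = 287 × 249.5 / 9.815 = 7295.6 m.
Invert the barometric formula: z = H ln(P₀/P).
P₀/P = 999/124 = 8.0565; ln(8.0565) = 2.0865.
z = 7295.6 × 2.0865 = 15222 m.

z ≈ 15220 m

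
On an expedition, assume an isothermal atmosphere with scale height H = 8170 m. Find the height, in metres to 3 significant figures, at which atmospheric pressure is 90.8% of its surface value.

z ≈ 788 m

Set P/P₀ = exp(−z/H) = 0.908, so z = −H ln(0.908).
−ln(0.908) = 0.096511; z = 8170.0 × 0.096511 = 788.49 m.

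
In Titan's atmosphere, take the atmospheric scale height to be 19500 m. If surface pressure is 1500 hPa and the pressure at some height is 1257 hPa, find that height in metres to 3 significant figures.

Invert the barometric formula: z = H ln(P₀/P).
P₀/P = 1500/1257 = 1.1933; ln(1.1933) = 0.17672.
z = 19500 × 0.17672 = 3446.0 m.

z ≈ 3450 m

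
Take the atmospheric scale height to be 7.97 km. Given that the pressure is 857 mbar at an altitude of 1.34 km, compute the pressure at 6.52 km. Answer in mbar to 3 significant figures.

P ≈ 447 mbar

Between two levels, P₂ = P₁ exp(−Δz/H) with Δz = z₂ − z₁.
Δz = 6520.0 − 1340.0 = 5180.0 m; Δz/H = 5180.0/7970.0 = 0.64994.
P₂ = 857 × exp(−0.64994) = 857 × 0.52208 = 447.42 mbar.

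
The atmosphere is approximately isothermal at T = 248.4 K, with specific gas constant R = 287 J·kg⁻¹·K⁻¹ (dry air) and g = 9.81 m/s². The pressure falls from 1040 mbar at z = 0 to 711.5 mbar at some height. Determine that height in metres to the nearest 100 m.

z ≈ 2800 m

Scale height: H = RT/g = 287 × 248.4 / 9.81 = 7267.2 m.
Invert the barometric formula: z = H ln(P₀/P).
P₀/P = 1040/711.5 = 1.4617; ln(1.4617) = 0.37960.
z = 7267.2 × 0.37960 = 2758.6 m.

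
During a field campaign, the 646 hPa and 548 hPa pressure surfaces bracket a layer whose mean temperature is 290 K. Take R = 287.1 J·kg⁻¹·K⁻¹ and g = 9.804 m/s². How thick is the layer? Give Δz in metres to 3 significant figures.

Δz ≈ 1400 m

Hypsometric equation: Δz = (R T̄/g) ln(P₁/P₂).
R T̄/g = 287.1 × 290 / 9.804 = 8492.4 m.
ln(646/548) = ln(1.1788) = 0.16450.
Δz = 8492.4 × 0.16450 = 1397.0 m.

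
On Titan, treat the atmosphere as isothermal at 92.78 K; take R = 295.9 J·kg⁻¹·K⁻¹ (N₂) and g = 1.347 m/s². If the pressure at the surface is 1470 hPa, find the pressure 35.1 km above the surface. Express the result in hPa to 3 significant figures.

P ≈ 263 hPa

Scale height: H = RT/g = 295.9 × 92.78 / 1.347 = 20381 m.
Barometric formula: P = P₀ exp(−z/H).
z/H = 35100/20381 = 1.7222; exp(−1.7222) = 0.17867.
P = 1470 × 0.17867 = 262.64 hPa.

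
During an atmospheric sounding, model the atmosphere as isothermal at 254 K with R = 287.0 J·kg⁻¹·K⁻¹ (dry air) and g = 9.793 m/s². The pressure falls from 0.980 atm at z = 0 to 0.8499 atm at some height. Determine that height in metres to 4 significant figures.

z ≈ 1060 m

Scale height: H = RT/g = 287.0 × 254 / 9.793 = 7443.9 m.
Invert the barometric formula: z = H ln(P₀/P).
P₀/P = 0.980/0.8499 = 1.1531; ln(1.1531) = 0.14245.
z = 7443.9 × 0.14245 = 1060.4 m.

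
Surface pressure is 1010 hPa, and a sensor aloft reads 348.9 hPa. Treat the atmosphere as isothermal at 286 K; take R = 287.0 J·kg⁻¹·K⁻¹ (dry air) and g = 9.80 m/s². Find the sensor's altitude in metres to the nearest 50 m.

Scale height: H = RT/g = 287.0 × 286 / 9.80 = 8375.7 m.
Invert the barometric formula: z = H ln(P₀/P).
P₀/P = 1010/348.9 = 2.8948; ln(2.8948) = 1.0629.
z = 8375.7 × 1.0629 = 8902.5 m.

z ≈ 8900 m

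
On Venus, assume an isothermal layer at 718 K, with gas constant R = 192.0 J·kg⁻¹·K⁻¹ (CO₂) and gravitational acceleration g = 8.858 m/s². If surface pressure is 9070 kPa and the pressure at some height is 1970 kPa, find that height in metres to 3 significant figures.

Scale height: H = RT/g = 192.0 × 718 / 8.858 = 15563 m.
Invert the barometric formula: z = H ln(P₀/P).
P₀/P = 9070/1970 = 4.6041; ln(4.6041) = 1.5269.
z = 15563 × 1.5269 = 23763 m.

z ≈ 23800 m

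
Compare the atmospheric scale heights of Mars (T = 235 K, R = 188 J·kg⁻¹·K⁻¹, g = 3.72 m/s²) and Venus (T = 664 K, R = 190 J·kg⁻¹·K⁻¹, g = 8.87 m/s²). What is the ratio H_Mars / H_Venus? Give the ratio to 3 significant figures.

H_Mars/H_Venus ≈ 0.835

H = RT/g for each body.
H_Mars = 188 × 235 / 3.72 = 11876 m.
H_Venus = 190 × 664 / 8.87 = 14223 m.
H_Mars/H_Venus = 11876/14223 = 0.83499.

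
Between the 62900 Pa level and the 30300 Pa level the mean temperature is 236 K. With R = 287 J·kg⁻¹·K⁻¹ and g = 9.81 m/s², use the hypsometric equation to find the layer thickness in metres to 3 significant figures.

Δz ≈ 5040 m

Hypsometric equation: Δz = (R T̄/g) ln(P₁/P₂).
R T̄/g = 287 × 236 / 9.81 = 6904.4 m.
ln(62900/30300) = ln(2.0759) = 0.73039.
Δz = 6904.4 × 0.73039 = 5042.9 m.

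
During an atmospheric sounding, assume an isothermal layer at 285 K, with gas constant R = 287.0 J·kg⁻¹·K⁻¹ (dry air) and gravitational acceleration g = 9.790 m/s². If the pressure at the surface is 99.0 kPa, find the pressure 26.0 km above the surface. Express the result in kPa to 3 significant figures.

P ≈ 4.41 kPa

Scale height: H = RT/g = 287.0 × 285 / 9.790 = 8355.0 m.
Barometric formula: P = P₀ exp(−z/H).
z/H = 26000/8355.0 = 3.1119; exp(−3.1119) = 0.044516.
P = 99.0 × 0.044516 = 4.4071 kPa.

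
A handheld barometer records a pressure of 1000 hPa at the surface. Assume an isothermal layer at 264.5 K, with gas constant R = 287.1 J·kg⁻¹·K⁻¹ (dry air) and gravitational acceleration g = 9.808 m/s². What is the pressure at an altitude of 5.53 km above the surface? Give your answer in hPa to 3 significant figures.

P ≈ 490 hPa

Scale height: H = RT/g = 287.1 × 264.5 / 9.808 = 7742.5 m.
Barometric formula: P = P₀ exp(−z/H).
z/H = 5530.0/7742.5 = 0.71424; exp(−0.71424) = 0.48956.
P = 1000 × 0.48956 = 489.56 hPa.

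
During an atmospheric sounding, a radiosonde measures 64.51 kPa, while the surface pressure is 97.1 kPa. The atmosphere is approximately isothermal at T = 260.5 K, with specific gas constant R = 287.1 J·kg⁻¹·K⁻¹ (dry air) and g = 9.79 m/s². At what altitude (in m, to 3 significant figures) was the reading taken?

Scale height: H = RT/g = 287.1 × 260.5 / 9.79 = 7639.4 m.
Invert the barometric formula: z = H ln(P₀/P).
P₀/P = 97.1/64.51 = 1.5052; ln(1.5052) = 0.40893.
z = 7639.4 × 0.40893 = 3124.0 m.

z ≈ 3120 m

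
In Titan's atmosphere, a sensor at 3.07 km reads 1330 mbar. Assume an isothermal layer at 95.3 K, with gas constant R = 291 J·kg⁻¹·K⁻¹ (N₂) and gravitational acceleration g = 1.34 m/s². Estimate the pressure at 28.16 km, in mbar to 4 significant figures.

P ≈ 395.7 mbar

Scale height: H = RT/g = 291 × 95.3 / 1.34 = 20696 m.
Between two levels, P₂ = P₁ exp(−Δz/H) with Δz = z₂ − z₁.
Δz = 28160 − 3070.0 = 25090 m; Δz/H = 25090/20696 = 1.2123.
P₂ = 1330 × exp(−1.2123) = 1330 × 0.29751 = 395.69 mbar.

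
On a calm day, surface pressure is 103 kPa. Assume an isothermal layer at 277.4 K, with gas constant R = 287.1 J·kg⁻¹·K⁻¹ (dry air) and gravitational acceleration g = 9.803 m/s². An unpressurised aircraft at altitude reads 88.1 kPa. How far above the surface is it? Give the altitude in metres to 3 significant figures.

z ≈ 1270 m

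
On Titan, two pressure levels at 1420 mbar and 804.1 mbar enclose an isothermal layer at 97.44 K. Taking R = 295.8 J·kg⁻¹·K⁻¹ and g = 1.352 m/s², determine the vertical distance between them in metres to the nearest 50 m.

Hypsometric equation: Δz = (R T̄/g) ln(P₁/P₂).
R T̄/g = 295.8 × 97.44 / 1.352 = 21319 m.
ln(1420/804.1) = ln(1.7659) = 0.56866.
Δz = 21319 × 0.56866 = 12123 m.

Δz ≈ 12100 m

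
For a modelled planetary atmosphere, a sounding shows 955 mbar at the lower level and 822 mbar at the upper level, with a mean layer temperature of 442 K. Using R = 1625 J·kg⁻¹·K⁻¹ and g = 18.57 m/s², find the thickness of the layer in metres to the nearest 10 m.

Hypsometric equation: Δz = (R T̄/g) ln(P₁/P₂).
R T̄/g = 1625 × 442 / 18.57 = 38678 m.
ln(955/822) = ln(1.1618) = 0.14997.
Δz = 38678 × 0.14997 = 5800.5 m.

Δz ≈ 5800 m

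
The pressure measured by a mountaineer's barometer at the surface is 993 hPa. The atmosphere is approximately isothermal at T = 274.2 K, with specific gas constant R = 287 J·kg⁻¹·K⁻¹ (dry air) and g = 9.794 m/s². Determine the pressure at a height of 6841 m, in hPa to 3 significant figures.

P ≈ 424 hPa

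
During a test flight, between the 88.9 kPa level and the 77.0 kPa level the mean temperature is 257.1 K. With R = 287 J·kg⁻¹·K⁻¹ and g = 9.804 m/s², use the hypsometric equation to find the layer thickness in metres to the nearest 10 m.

Δz ≈ 1080 m

Hypsometric equation: Δz = (R T̄/g) ln(P₁/P₂).
R T̄/g = 287 × 257.1 / 9.804 = 7526.3 m.
ln(88.9/77.0) = ln(1.1545) = 0.14367.
Δz = 7526.3 × 0.14367 = 1081.3 m.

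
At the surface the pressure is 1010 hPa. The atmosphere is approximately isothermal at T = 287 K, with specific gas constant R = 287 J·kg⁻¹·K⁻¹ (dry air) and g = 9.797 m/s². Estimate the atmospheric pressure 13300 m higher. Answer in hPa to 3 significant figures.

P ≈ 208 hPa

Scale height: H = RT/g = 287 × 287 / 9.797 = 8407.6 m.
Barometric formula: P = P₀ exp(−z/H).
z/H = 13300/8407.6 = 1.5819; exp(−1.5819) = 0.20558.
P = 1010 × 0.20558 = 207.64 hPa.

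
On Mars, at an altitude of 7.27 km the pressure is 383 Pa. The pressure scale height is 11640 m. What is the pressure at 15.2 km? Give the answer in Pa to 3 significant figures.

P ≈ 194 Pa

Between two levels, P₂ = P₁ exp(−Δz/H) with Δz = z₂ − z₁.
Δz = 15200 − 7270.0 = 7930.0 m; Δz/H = 7930.0/11640 = 0.68127.
P₂ = 383 × exp(−0.68127) = 383 × 0.50597 = 193.79 Pa.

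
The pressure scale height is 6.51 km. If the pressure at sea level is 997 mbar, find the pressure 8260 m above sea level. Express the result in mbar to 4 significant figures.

P ≈ 280.3 mbar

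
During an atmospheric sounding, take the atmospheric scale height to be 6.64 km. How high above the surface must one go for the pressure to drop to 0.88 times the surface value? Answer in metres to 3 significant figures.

z ≈ 849 m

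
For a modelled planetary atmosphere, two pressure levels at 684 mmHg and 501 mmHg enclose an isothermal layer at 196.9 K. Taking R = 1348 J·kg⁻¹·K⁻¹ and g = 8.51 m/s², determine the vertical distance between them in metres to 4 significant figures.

Δz ≈ 9711 m

Hypsometric equation: Δz = (R T̄/g) ln(P₁/P₂).
R T̄/g = 1348 × 196.9 / 8.51 = 31189 m.
ln(684/501) = ln(1.3653) = 0.31137.
Δz = 31189 × 0.31137 = 9711.3 m.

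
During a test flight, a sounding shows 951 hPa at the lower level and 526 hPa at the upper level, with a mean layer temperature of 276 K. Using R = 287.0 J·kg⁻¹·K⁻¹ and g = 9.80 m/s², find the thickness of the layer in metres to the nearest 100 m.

Δz ≈ 4800 m

Hypsometric equation: Δz = (R T̄/g) ln(P₁/P₂).
R T̄/g = 287.0 × 276 / 9.80 = 8082.9 m.
ln(951/526) = ln(1.8080) = 0.59222.
Δz = 8082.9 × 0.59222 = 4786.9 m.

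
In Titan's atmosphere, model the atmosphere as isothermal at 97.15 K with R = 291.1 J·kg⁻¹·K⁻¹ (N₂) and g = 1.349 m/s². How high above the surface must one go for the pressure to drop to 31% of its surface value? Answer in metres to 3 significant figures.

Scale height: H = RT/g = 291.1 × 97.15 / 1.349 = 20964 m.
Set P/P₀ = exp(−z/H) = 0.31, so z = −H ln(0.31).
−ln(0.31) = 1.1712; z = 20964 × 1.1712 = 24553 m.

z ≈ 24600 m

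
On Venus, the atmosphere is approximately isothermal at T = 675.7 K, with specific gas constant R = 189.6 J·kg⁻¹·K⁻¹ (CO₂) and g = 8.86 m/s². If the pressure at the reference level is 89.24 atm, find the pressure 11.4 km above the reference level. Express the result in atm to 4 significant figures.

Scale height: H = RT/g = 189.6 × 675.7 / 8.86 = 14460 m.
Barometric formula: P = P₀ exp(−z/H).
z/H = 11400/14460 = 0.78838; exp(−0.78838) = 0.45458.
P = 89.24 × 0.45458 = 40.567 atm.

P ≈ 40.57 atm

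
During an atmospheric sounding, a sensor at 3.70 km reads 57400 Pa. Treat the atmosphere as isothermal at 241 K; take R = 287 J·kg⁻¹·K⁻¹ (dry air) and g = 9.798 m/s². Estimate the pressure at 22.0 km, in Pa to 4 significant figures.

Scale height: H = RT/g = 287 × 241 / 9.798 = 7059.3 m.
Between two levels, P₂ = P₁ exp(−Δz/H) with Δz = z₂ − z₁.
Δz = 22000 − 3700.0 = 18300 m; Δz/H = 18300/7059.3 = 2.5923.
P₂ = 57400 × exp(−2.5923) = 57400 × 0.074848 = 4296.3 Pa.

P ≈ 4296 Pa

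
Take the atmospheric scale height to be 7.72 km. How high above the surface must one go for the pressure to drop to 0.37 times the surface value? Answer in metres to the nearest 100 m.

z ≈ 7700 m

Set P/P₀ = exp(−z/H) = 0.37, so z = −H ln(0.37).
−ln(0.37) = 0.99425; z = 7720.0 × 0.99425 = 7675.6 m.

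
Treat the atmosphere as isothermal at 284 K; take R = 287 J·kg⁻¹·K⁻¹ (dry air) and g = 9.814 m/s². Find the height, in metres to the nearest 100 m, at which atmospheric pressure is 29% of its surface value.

z ≈ 10300 m

Scale height: H = RT/g = 287 × 284 / 9.814 = 8305.3 m.
Set P/P₀ = exp(−z/H) = 0.29, so z = −H ln(0.29).
−ln(0.29) = 1.2379; z = 8305.3 × 1.2379 = 10281 m.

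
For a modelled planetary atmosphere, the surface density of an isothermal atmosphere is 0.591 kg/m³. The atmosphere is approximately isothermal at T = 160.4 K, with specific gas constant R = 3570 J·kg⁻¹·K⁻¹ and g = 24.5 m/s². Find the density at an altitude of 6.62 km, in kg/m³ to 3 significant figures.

Scale height: H = RT/g = 3570 × 160.4 / 24.5 = 23373 m.
In an isothermal atmosphere, density decays like pressure: ρ = ρ₀ exp(−z/H).
z/H = 6620.0/23373 = 0.28323; exp(−0.28323) = 0.75335.
ρ = 0.591 × 0.75335 = 0.44523 kg/m³.

ρ ≈ 0.445 kg/m³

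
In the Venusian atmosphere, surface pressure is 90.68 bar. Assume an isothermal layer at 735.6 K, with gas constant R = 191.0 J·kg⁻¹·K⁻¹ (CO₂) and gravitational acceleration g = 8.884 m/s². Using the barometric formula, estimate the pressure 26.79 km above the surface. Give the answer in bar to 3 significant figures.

P ≈ 16.7 bar

Scale height: H = RT/g = 191.0 × 735.6 / 8.884 = 15815 m.
Barometric formula: P = P₀ exp(−z/H).
z/H = 26790/15815 = 1.6940; exp(−1.6940) = 0.18378.
P = 90.68 × 0.18378 = 16.665 bar.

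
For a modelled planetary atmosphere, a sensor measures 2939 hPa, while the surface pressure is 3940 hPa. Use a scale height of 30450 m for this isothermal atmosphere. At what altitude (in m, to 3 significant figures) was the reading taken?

Invert the barometric formula: z = H ln(P₀/P).
P₀/P = 3940/2939 = 1.3406; ln(1.3406) = 0.29312.
z = 30450 × 0.29312 = 8925.5 m.

z ≈ 8930 m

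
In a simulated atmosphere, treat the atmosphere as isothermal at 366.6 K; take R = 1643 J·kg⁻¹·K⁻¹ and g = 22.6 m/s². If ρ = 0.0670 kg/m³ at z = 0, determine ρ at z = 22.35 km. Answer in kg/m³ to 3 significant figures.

Scale height: H = RT/g = 1643 × 366.6 / 22.6 = 26651 m.
In an isothermal atmosphere, density decays like pressure: ρ = ρ₀ exp(−z/H).
z/H = 22350/26651 = 0.83862; exp(−0.83862) = 0.43231.
ρ = 0.0670 × 0.43231 = 0.028965 kg/m³.

ρ ≈ 0.0290 kg/m³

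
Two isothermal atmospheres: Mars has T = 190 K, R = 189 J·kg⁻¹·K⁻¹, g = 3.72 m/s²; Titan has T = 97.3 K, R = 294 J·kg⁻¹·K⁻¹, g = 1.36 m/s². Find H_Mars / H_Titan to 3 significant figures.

H = RT/g for each body.
H_Mars = 189 × 190 / 3.72 = 9653.2 m.
H_Titan = 294 × 97.3 / 1.36 = 21034 m.
H_Mars/H_Titan = 9653.2/21034 = 0.45893.

H_Mars/H_Titan ≈ 0.459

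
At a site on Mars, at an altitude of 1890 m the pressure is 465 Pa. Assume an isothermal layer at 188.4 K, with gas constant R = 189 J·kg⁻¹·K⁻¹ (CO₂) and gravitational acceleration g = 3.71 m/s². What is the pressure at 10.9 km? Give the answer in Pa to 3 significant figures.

P ≈ 182 Pa

Scale height: H = RT/g = 189 × 188.4 / 3.71 = 9597.7 m.
Between two levels, P₂ = P₁ exp(−Δz/H) with Δz = z₂ − z₁.
Δz = 10900 − 1890.0 = 9010.0 m; Δz/H = 9010.0/9597.7 = 0.93877.
P₂ = 465 × exp(−0.93877) = 465 × 0.39111 = 181.87 Pa.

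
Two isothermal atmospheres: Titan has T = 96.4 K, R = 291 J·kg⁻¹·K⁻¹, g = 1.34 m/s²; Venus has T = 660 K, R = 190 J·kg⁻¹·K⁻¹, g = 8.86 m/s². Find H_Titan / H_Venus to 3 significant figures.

H_Titan/H_Venus ≈ 1.48

H = RT/g for each body.
H_Titan = 291 × 96.4 / 1.34 = 20935 m.
H_Venus = 190 × 660 / 8.86 = 14153 m.
H_Titan/H_Venus = 20935/14153 = 1.4792.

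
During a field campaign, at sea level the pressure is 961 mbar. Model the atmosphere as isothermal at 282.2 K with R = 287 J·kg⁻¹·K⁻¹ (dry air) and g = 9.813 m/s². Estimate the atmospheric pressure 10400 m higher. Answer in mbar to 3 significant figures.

P ≈ 273 mbar

Scale height: H = RT/g = 287 × 282.2 / 9.813 = 8253.5 m.
Barometric formula: P = P₀ exp(−z/H).
z/H = 10400/8253.5 = 1.2601; exp(−1.2601) = 0.28363.
P = 961 × 0.28363 = 272.57 mbar.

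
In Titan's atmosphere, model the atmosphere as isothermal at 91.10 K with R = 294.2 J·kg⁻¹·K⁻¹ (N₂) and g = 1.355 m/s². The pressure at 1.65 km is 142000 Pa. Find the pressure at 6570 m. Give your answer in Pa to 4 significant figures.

P ≈ 110700 Pa

Scale height: H = RT/g = 294.2 × 91.10 / 1.355 = 19780 m.
Between two levels, P₂ = P₁ exp(−Δz/H) with Δz = z₂ − z₁.
Δz = 6570.0 − 1650.0 = 4920.0 m; Δz/H = 4920.0/19780 = 0.24874.
P₂ = 142000 × exp(−0.24874) = 142000 × 0.77978 = 110730 Pa.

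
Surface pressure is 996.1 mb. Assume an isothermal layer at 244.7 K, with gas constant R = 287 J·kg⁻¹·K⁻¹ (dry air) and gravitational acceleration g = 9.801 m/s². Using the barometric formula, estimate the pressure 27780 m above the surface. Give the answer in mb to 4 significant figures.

Scale height: H = RT/g = 287 × 244.7 / 9.801 = 7165.5 m.
Barometric formula: P = P₀ exp(−z/H).
z/H = 27780/7165.5 = 3.8769; exp(−3.8769) = 0.020715.
P = 996.1 × 0.020715 = 20.634 mb.

P ≈ 20.63 mb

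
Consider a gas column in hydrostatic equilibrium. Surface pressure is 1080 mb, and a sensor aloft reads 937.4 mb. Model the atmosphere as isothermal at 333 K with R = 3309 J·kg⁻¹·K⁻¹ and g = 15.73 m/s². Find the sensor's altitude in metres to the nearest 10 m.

z ≈ 9920 m

Scale height: H = RT/g = 3309 × 333 / 15.73 = 70051 m.
Invert the barometric formula: z = H ln(P₀/P).
P₀/P = 1080/937.4 = 1.1521; ln(1.1521) = 0.14159.
z = 70051 × 0.14159 = 9918.5 m.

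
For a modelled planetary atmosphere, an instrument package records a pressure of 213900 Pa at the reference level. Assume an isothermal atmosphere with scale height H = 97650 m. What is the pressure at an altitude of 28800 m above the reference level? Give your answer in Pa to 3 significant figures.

Barometric formula: P = P₀ exp(−z/H).
z/H = 28800/97650 = 0.29493; exp(−0.29493) = 0.74458.
P = 213900 × 0.74458 = 159270 Pa.

P ≈ 159000 Pa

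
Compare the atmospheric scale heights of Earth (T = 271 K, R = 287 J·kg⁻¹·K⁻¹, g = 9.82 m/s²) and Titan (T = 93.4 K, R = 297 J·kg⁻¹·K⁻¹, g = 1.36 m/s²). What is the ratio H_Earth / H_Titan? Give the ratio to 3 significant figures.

H_Earth/H_Titan ≈ 0.388

H = RT/g for each body.
H_Earth = 287 × 271 / 9.82 = 7920.3 m.
H_Titan = 297 × 93.4 / 1.36 = 20397 m.
H_Earth/H_Titan = 7920.3/20397 = 0.38831.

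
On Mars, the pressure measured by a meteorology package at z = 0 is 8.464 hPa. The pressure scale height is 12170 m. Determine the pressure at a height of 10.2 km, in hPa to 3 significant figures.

Barometric formula: P = P₀ exp(−z/H).
z/H = 10200/12170 = 0.83813; exp(−0.83813) = 0.43252.
P = 8.464 × 0.43252 = 3.6608 hPa.

P ≈ 3.66 hPa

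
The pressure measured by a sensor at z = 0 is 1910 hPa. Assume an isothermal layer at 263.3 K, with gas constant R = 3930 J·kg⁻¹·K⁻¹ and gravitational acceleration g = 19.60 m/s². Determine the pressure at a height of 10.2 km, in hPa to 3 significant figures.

Scale height: H = RT/g = 3930 × 263.3 / 19.60 = 52794 m.
Barometric formula: P = P₀ exp(−z/H).
z/H = 10200/52794 = 0.19320; exp(−0.19320) = 0.82432.
P = 1910 × 0.82432 = 1574.5 hPa.

P ≈ 1570 hPa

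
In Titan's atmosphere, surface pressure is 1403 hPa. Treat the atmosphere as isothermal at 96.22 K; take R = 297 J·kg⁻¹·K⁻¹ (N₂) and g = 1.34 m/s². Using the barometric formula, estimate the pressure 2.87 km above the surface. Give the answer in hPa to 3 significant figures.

P ≈ 1230 hPa

Scale height: H = RT/g = 297 × 96.22 / 1.34 = 21326 m.
Barometric formula: P = P₀ exp(−z/H).
z/H = 2870.0/21326 = 0.13458; exp(−0.13458) = 0.87408.
P = 1403 × 0.87408 = 1226.3 hPa.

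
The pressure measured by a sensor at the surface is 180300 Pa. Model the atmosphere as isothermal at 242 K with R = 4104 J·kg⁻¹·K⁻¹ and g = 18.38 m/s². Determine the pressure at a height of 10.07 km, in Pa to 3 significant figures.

P ≈ 150000 Pa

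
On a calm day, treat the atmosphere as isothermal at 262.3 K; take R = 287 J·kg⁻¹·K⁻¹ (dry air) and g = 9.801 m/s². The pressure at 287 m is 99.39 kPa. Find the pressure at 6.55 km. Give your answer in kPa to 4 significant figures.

Scale height: H = RT/g = 287 × 262.3 / 9.801 = 7680.9 m.
Between two levels, P₂ = P₁ exp(−Δz/H) with Δz = z₂ − z₁.
Δz = 6550.0 − 287.00 = 6263.0 m; Δz/H = 6263.0/7680.9 = 0.81540.
P₂ = 99.39 × exp(−0.81540) = 99.39 × 0.44246 = 43.976 kPa.

P ≈ 43.98 kPa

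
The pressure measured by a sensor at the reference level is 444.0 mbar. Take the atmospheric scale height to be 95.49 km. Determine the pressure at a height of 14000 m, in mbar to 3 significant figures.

P ≈ 383 mbar

Barometric formula: P = P₀ exp(−z/H).
z/H = 14000/95490 = 0.14661; exp(−0.14661) = 0.86363.
P = 444.0 × 0.86363 = 383.45 mbar.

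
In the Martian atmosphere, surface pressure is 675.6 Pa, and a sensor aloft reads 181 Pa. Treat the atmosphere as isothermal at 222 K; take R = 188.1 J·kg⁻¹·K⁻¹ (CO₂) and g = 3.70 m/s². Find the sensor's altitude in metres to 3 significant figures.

Scale height: H = RT/g = 188.1 × 222 / 3.70 = 11286 m.
Invert the barometric formula: z = H ln(P₀/P).
P₀/P = 675.6/181 = 3.7326; ln(3.7326) = 1.3171.
z = 11286 × 1.3171 = 14865 m.

z ≈ 14900 m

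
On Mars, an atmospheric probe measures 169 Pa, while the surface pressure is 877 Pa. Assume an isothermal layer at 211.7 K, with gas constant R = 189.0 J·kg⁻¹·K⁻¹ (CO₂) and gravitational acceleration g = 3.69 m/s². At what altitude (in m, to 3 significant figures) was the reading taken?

z ≈ 17900 m

Scale height: H = RT/g = 189.0 × 211.7 / 3.69 = 10843 m.
Invert the barometric formula: z = H ln(P₀/P).
P₀/P = 877/169 = 5.1893; ln(5.1893) = 1.6466.
z = 10843 × 1.6466 = 17854 m.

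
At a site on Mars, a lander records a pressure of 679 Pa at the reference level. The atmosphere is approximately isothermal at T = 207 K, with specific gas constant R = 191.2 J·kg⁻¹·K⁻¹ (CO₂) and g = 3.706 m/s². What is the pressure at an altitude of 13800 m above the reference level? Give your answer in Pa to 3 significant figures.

P ≈ 187 Pa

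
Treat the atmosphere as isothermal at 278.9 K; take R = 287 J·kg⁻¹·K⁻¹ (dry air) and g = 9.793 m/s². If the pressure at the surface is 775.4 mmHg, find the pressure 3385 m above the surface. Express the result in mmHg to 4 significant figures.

Scale height: H = RT/g = 287 × 278.9 / 9.793 = 8173.6 m.
Barometric formula: P = P₀ exp(−z/H).
z/H = 3385.0/8173.6 = 0.41414; exp(−0.41414) = 0.66091.
P = 775.4 × 0.66091 = 512.47 mmHg.

P ≈ 512.5 mmHg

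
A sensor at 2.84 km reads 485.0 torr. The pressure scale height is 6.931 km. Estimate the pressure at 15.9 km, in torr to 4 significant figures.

P ≈ 73.69 torr

Between two levels, P₂ = P₁ exp(−Δz/H) with Δz = z₂ − z₁.
Δz = 15900 − 2840.0 = 13060 m; Δz/H = 13060/6931.0 = 1.8843.
P₂ = 485.0 × exp(−1.8843) = 485.0 × 0.15194 = 73.691 torr.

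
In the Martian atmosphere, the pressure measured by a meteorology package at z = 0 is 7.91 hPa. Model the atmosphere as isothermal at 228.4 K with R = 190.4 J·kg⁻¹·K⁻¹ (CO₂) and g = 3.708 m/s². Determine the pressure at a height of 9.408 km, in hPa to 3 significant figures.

Scale height: H = RT/g = 190.4 × 228.4 / 3.708 = 11728 m.
Barometric formula: P = P₀ exp(−z/H).
z/H = 9408.0/11728 = 0.80218; exp(−0.80218) = 0.44835.
P = 7.91 × 0.44835 = 3.5464 hPa.

P ≈ 3.55 hPa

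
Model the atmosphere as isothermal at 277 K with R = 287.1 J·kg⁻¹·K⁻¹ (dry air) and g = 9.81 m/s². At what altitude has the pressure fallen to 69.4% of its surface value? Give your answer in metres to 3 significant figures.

z ≈ 2960 m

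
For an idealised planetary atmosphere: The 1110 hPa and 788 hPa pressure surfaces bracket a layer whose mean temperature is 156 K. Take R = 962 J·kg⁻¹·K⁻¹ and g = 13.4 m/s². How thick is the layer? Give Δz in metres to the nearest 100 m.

Δz ≈ 3800 m

Hypsometric equation: Δz = (R T̄/g) ln(P₁/P₂).
R T̄/g = 962 × 156 / 13.4 = 11199 m.
ln(1110/788) = ln(1.4086) = 0.34260.
Δz = 11199 × 0.34260 = 3836.8 m.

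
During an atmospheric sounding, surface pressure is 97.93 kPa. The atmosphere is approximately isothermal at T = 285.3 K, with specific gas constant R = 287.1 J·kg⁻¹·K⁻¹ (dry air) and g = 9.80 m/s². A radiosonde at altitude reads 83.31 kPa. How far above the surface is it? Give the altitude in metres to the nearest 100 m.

Scale height: H = RT/g = 287.1 × 285.3 / 9.80 = 8358.1 m.
Invert the barometric formula: z = H ln(P₀/P).
P₀/P = 97.93/83.31 = 1.1755; ln(1.1755) = 0.16169.
z = 8358.1 × 0.16169 = 1351.4 m.

z ≈ 1400 m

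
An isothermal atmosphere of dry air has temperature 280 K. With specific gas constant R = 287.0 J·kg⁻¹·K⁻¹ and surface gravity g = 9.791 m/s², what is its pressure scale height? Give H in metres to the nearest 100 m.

The scale height of an isothermal atmosphere is H = RT/g.
H = 287.0 × 280 / 9.791 = 80360/9.791 = 8207.5 m.

H ≈ 8200 m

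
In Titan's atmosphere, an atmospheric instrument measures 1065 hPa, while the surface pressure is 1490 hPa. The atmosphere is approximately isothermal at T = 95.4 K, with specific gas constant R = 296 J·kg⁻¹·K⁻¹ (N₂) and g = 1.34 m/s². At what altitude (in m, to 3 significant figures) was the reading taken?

Scale height: H = RT/g = 296 × 95.4 / 1.34 = 21073 m.
Invert the barometric formula: z = H ln(P₀/P).
P₀/P = 1490/1065 = 1.3991; ln(1.3991) = 0.33583.
z = 21073 × 0.33583 = 7076.9 m.

z ≈ 7080 m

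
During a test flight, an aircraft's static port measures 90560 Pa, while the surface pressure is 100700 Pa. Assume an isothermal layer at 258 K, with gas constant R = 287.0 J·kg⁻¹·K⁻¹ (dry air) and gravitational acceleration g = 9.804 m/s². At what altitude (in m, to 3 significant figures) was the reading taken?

z ≈ 802 m

Scale height: H = RT/g = 287.0 × 258 / 9.804 = 7552.6 m.
Invert the barometric formula: z = H ln(P₀/P).
P₀/P = 100700/90560 = 1.1120; ln(1.1120) = 0.10616.
z = 7552.6 × 0.10616 = 801.78 m.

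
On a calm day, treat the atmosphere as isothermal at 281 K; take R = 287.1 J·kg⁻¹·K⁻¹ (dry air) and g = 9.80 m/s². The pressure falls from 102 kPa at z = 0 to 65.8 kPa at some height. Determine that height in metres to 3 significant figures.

Scale height: H = RT/g = 287.1 × 281 / 9.80 = 8232.2 m.
Invert the barometric formula: z = H ln(P₀/P).
P₀/P = 102/65.8 = 1.5502; ln(1.5502) = 0.43838.
z = 8232.2 × 0.43838 = 3608.8 m.

z ≈ 3610 m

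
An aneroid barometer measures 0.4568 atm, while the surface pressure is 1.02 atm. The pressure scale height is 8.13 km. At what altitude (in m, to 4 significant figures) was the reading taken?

z ≈ 6531 m

Invert the barometric formula: z = H ln(P₀/P).
P₀/P = 1.02/0.4568 = 2.2329; ln(2.2329) = 0.80330.
z = 8130.0 × 0.80330 = 6530.8 m.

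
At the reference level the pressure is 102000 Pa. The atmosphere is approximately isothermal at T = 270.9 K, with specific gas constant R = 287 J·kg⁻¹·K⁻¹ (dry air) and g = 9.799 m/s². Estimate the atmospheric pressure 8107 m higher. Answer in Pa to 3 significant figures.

Scale height: H = RT/g = 287 × 270.9 / 9.799 = 7934.3 m.
Barometric formula: P = P₀ exp(−z/H).
z/H = 8107.0/7934.3 = 1.0218; exp(−1.0218) = 0.35995.
P = 102000 × 0.35995 = 36715 Pa.

P ≈ 36700 Pa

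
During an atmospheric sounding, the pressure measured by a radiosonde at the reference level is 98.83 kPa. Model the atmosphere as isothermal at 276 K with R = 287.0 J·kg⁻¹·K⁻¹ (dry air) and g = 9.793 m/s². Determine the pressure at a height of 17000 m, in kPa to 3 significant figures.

Scale height: H = RT/g = 287.0 × 276 / 9.793 = 8088.6 m.
Barometric formula: P = P₀ exp(−z/H).
z/H = 17000/8088.6 = 2.1017; exp(−2.1017) = 0.12225.
P = 98.83 × 0.12225 = 12.082 kPa.

P ≈ 12.1 kPa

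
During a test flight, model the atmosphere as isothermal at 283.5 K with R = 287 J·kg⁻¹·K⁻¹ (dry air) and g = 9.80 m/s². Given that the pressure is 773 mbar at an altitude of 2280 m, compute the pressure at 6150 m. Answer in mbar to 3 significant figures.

Scale height: H = RT/g = 287 × 283.5 / 9.80 = 8302.5 m.
Between two levels, P₂ = P₁ exp(−Δz/H) with Δz = z₂ − z₁.
Δz = 6150.0 − 2280.0 = 3870.0 m; Δz/H = 3870.0/8302.5 = 0.46612.
P₂ = 773 × exp(−0.46612) = 773 × 0.62743 = 485.00 mbar.

P ≈ 485 mbar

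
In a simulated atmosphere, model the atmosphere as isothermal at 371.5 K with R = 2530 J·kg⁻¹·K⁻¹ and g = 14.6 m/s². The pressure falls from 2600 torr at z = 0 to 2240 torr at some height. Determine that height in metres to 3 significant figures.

z ≈ 9590 m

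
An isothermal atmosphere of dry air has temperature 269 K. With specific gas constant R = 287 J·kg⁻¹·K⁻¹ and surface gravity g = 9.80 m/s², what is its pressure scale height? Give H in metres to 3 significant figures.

H ≈ 7880 m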